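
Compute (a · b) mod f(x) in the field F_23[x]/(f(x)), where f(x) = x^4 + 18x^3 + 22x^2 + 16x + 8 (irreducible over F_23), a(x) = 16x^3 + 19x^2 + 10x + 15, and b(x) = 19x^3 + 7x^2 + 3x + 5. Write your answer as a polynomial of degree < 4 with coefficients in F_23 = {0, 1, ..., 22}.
a · b ≡ 14x^3 + 10x^2 + 4x + 9 (mod f(x))

Multiply in F_23[x]: a(x)·b(x) = (16x^3 + 19x^2 + 10x + 15)·(19x^3 + 7x^2 + 3x + 5) = 5x^6 + 13x^5 + 3x^4 + 9x^3 + 3x + 6. This has degree ≥ 4, so divide by f(x) over F_23: 5x^6 + 13x^5 + 3x^4 + 9x^3 + 3x + 6 = (5x^2 + 15x + 14)·(x^4 + 18x^3 + 22x^2 + 16x + 8) + (14x^3 + 10x^2 + 4x + 9). Hence a·b ≡ 14x^3 + 10x^2 + 4x + 9 (mod f). (F_23[x]/(f) is a field with 23^4 = 279841 elements since f is irreducible of degree 4.)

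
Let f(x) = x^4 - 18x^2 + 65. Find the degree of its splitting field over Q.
[K : Q] = 4

Solving the quadratic in x^2: x^2 = (18 ± √(18^2 - 4·65))/2 = (18 ± √64)/2 = (18 ± 8)/2, giving x^2 = 13 or x^2 = 5. So f(x) = (x^2 - 13)(x^2 - 5) and the roots of f are ±√13, ±√5. Hence the splitting field is K = Q(√13, √5). Since 13 and 5 are distinct squarefree integers > 1, their product 65 is not a perfect square, so √5 ∉ Q(√13). By the tower law [K:Q] = [Q(√13,√5):Q(√13)] · [Q(√13):Q] = 2 · 2 = 4.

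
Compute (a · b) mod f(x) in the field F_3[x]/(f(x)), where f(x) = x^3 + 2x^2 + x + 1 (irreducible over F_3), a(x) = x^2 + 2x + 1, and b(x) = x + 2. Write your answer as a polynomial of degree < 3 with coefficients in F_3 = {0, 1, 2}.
a · b ≡ 2x^2 + x + 1 (mod f(x))

Multiply in F_3[x]: a(x)·b(x) = (x^2 + 2x + 1)·(x + 2) = x^3 + x^2 + 2x + 2. This has degree ≥ 3, so divide by f(x) over F_3: x^3 + x^2 + 2x + 2 = (1)·(x^3 + 2x^2 + x + 1) + (2x^2 + x + 1). Hence a·b ≡ 2x^2 + x + 1 (mod f). (F_3[x]/(f) is a field with 3^3 = 27 elements since f is irreducible of degree 3.)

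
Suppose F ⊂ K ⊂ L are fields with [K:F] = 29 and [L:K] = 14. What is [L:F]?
[L:F] = 406

The tower law says that for any tower of field extensions F ⊂ K ⊂ L with finite degrees, [L:F] = [L:K] · [K:F]. Here this gives [L:F] = 14 · 29 = 406.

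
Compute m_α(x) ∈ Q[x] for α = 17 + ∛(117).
m_α(x) = x^3 - 51x^2 + 867x - 5030

Set β = α - 17 = ∛(117), so β^3 = 117. Then (α - 17)^3 - 117 = 0, i.e. α is a root of g(x) = (x - 17)^3 - 117 = x^3 - 51x^2 + 867x - 5030. Since g(x) = h(x - 17) where h(x) = x^3 - 117, and h is irreducible over Q (because 117 is not a perfect cube, so h has no rational root, and a monic cubic with no rational root is irreducible), g is also irreducible (irreducibility is preserved under the substitution x → x - 17). Hence m_α(x) = x^3 - 51x^2 + 867x - 5030.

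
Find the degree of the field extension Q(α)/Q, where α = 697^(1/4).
[Q(α):Q] = 4

α is a root of x^4 - 697. By Eisenstein's criterion at the prime p = 17 (which divides the constant term 697 but p^2 = 289 does not, since 697 is squarefree), x^4 - 697 is irreducible over Q. Hence [Q(α):Q] = 4.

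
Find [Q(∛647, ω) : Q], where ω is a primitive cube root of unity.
[Q(∛647, ω) : Q] = 6

[Q(∛647):Q] = 3 (min poly x^3 - 647, irreducible since 647 is not a perfect cube). [Q(ω):Q] = 2 (min poly x^2 + x + 1). Since Q(∛647) ⊂ R and ω ∉ R, we have ω ∉ Q(∛647), so x^2 + x + 1 remains irreducible over Q(∛647) and [Q(∛647, ω) : Q(∛647)] = 2. By the tower law, [Q(∛647, ω) : Q] = 3 · 2 = 6. (In fact Q(∛647, ω) is the splitting field of x^3 - 647 over Q.)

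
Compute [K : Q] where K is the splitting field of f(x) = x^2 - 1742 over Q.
[K : Q] = 2

f(x) = x^2 - 1742 factors as (x - √1742)(x + √1742). The splitting field is K = Q(√1742). Since 1742 is squarefree and > 1, it is not a perfect square, so x^2 - 1742 is irreducible over Q and [Q(√1742) : Q] = 2. Hence [K : Q] = 2.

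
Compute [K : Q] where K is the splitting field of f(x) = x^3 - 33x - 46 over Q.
[K : Q] = 6

By the rational root test, any rational root of the monic integer polynomial f(x) = x^3 - 33x - 46 must be an integer dividing the constant term -46, i.e. one of ±{1, 2, 23, 46}. Evaluating: f(1) = -78, f(-1) = -14, f(2) = -104, f(-2) = 12, f(23) = 11362, f(-23) = -11454, f(46) = 95772, f(-46) = -95864; none is 0, so f has no rational root and is therefore irreducible over Q (a cubic with no linear factor over a field is irreducible). For an irreducible cubic, the Galois group is A_3 or S_3 according as the discriminant disc(f) = -4a^3 - 27b^2 = -4·(-33)^3 - 27·(-46)^2 = 86616 is or is not a square in Q. Here disc(f) = 86616 is not a perfect square in Q, so the Galois group of f over Q is not contained in A_3 and must be all of S_3. The splitting field has degree |S_3| = 6 over Q, so [K : Q] = 6.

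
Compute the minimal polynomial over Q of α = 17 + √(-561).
m_α(x) = x^2 - 34x + 850

From α - 17 = √(-561), squaring gives (α - 17)^2 = -561, i.e. α^2 - 34α + 289 = -561, so α^2 - 34α + 850 = 0. The discriminant of x^2 - 34x + 850 is (-34)^2 - 4·(850) = 1156 - 3400 = -2244, and 4·(-561) is not a perfect square in Q since -561 is squarefree and ≠ 1. Hence x^2 - 34x + 850 is irreducible over Q and is the minimal polynomial of α.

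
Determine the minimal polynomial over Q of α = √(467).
m_α(x) = x^2 - 467

α satisfies α^2 - 467 = 0, so x^2 - 467 annihilates α. Since d = 467 is squarefree and ≠ 1, it is not a perfect square in Q, so x^2 - 467 has no rational root and is therefore irreducible over Q (a degree-2 polynomial over a field is irreducible iff it has no root). Hence m_α(x) = x^2 - 467.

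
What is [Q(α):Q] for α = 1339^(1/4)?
[Q(α):Q] = 4

α is a root of x^4 - 1339. By Eisenstein's criterion at the prime p = 13 (which divides the constant term 1339 but p^2 = 169 does not, since 1339 is squarefree), x^4 - 1339 is irreducible over Q. Hence [Q(α):Q] = 4.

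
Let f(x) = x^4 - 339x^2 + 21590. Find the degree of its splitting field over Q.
[K : Q] = 4

Solving the quadratic in x^2: x^2 = (339 ± √(339^2 - 4·21590))/2 = (339 ± √28561)/2 = (339 ± 169)/2, giving x^2 = 254 or x^2 = 85. So f(x) = (x^2 - 254)(x^2 - 85) and the roots of f are ±√254, ±√85. Hence the splitting field is K = Q(√254, √85). Since 254 and 85 are distinct squarefree integers > 1, their product 21590 is not a perfect square, so √85 ∉ Q(√254). By the tower law [K:Q] = [Q(√254,√85):Q(√254)] · [Q(√254):Q] = 2 · 2 = 4.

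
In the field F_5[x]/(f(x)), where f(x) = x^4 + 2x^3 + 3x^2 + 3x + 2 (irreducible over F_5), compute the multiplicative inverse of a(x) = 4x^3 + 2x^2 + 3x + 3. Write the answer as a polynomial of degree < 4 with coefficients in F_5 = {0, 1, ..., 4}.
a(x)^(-1) ≡ 4x^3 + 2x^2 + 3x (mod f(x))

Since f is irreducible over F_5, F_5[x]/(f) is a field and a(x) ≠ 0 has an inverse. Apply the extended Euclidean algorithm to f(x) and a(x) in F_5[x]: f(x) = (4x + 1)·a(x) + (4x^2 + 3x + 4);  a(x) = (x + 1)·(4x^2 + 3x + 4) + (x + 4);  (4x^2 + 3x + 4) = (4x + 2)·(x + 4) + (1). The last nonzero remainder is the constant 1 = gcd(f, a) in F_5. Back-substituting through the division chain expresses 1 = s(x)·a(x) + t(x)·f(x) with s(x) ≡ 4x^3 + 2x^2 + 3x (mod f), so a(x)^(-1) ≡ s(x) = 4x^3 + 2x^2 + 3x (mod f). Check: (4x^3 + 2x^2 + 3x + 3)·(4x^3 + 2x^2 + 3x) = x^6 + x^5 + 3x^4 + 4x^3 + 4x ≡ 1 (mod x^4 + 2x^3 + 3x^2 + 3x + 2).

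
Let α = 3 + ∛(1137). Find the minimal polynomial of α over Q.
m_α(x) = x^3 - 9x^2 + 27x - 1164

Set β = α - 3 = ∛(1137), so β^3 = 1137. Then (α - 3)^3 - 1137 = 0, i.e. α is a root of g(x) = (x - 3)^3 - 1137 = x^3 - 9x^2 + 27x - 1164. Since g(x) = h(x - 3) where h(x) = x^3 - 1137, and h is irreducible over Q (because 1137 is not a perfect cube, so h has no rational root, and a monic cubic with no rational root is irreducible), g is also irreducible (irreducibility is preserved under the substitution x → x - 3). Hence m_α(x) = x^3 - 9x^2 + 27x - 1164.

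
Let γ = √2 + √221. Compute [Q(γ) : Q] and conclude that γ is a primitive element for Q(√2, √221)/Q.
[Q(γ) : Q] = 4 (equivalently, Q(γ) = Q(√2, √221))

Obviously Q(γ) ⊆ Q(√2, √221), and [Q(√2, √221):Q] = 4 (since 2, 221 are distinct squarefree integers > 1 with 442 not a perfect square). To show equality we compute the minimal polynomial of γ. From γ = √2 + √221: γ^2 = 2 + 2√(442) + 221 = 223 + 2√(442), so γ^2 - 223 = 2√(442); squaring, (γ^2 - 223)^2 = 4·442, i.e. γ^4 - 446γ^2 + 49729 - 1768 = 0, i.e. γ^4 - 446γ^2 + 47961 = 0. So γ is a root of x^4 - 446x^2 + 47961. This polynomial is irreducible over Q: it has no rational root (each ±√2 ± √221 is irrational), and any factorization into two quadratics over Q would force √(442) ∈ Q (pairing opposite roots) or √2, √221 ∈ Q (other pairings), all impossible. Hence [Q(γ):Q] = 4 = [Q(√2, √221):Q], so Q(γ) = Q(√2, √221).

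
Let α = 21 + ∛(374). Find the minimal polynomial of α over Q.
m_α(x) = x^3 - 63x^2 + 1323x - 9635

Set β = α - 21 = ∛(374), so β^3 = 374. Then (α - 21)^3 - 374 = 0, i.e. α is a root of g(x) = (x - 21)^3 - 374 = x^3 - 63x^2 + 1323x - 9635. Since g(x) = h(x - 21) where h(x) = x^3 - 374, and h is irreducible over Q (because 374 is not a perfect cube, so h has no rational root, and a monic cubic with no rational root is irreducible), g is also irreducible (irreducibility is preserved under the substitution x → x - 21). Hence m_α(x) = x^3 - 63x^2 + 1323x - 9635.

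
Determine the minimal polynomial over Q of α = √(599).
m_α(x) = x^2 - 599

α satisfies α^2 - 599 = 0, so x^2 - 599 annihilates α. Since d = 599 is squarefree and ≠ 1, it is not a perfect square in Q, so x^2 - 599 has no rational root and is therefore irreducible over Q (a degree-2 polynomial over a field is irreducible iff it has no root). Hence m_α(x) = x^2 - 599.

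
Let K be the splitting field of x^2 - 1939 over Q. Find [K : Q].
[K : Q] = 2

f(x) = x^2 - 1939 factors as (x - √1939)(x + √1939). The splitting field is K = Q(√1939). Since 1939 is squarefree and > 1, it is not a perfect square, so x^2 - 1939 is irreducible over Q and [Q(√1939) : Q] = 2. Hence [K : Q] = 2.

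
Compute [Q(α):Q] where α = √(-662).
[Q(α):Q] = 2

[Q(α):Q] equals the degree of the minimal polynomial of α. Here α^2 = -662 and x^2 + 662 is irreducible (d = -662 is squarefree, ≠ 1, hence not a square), so deg(m_α) = 2. Thus [Q(α):Q] = 2.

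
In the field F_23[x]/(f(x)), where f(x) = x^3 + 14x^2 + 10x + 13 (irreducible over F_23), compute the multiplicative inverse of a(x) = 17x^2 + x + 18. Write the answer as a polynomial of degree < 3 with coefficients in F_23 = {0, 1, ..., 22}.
a(x)^(-1) ≡ x^2 + 17x + 21 (mod f(x))

Since f is irreducible over F_23, F_23[x]/(f) is a field and a(x) ≠ 0 has an inverse. Apply the extended Euclidean algorithm to f(x) and a(x) in F_23[x]: f(x) = (19x + 20)·a(x) + (16x + 21);  a(x) = (14x + 9)·(16x + 21) + (13). The last nonzero remainder is the constant 13 = gcd(f, a) in F_23. Back-substituting through the division chain expresses 13 = s(x)·a(x) + t(x)·f(x) with s(x) ≡ 13x^2 + 14x + 20 (mod f), so (13x^2 + 14x + 20)·a(x) ≡ 13 (mod f). Multiplying by 13^(-1) ≡ 16 in F_23 gives a(x)^(-1) ≡ 16·(13x^2 + 14x + 20) ≡ x^2 + 17x + 21 (mod f). Check: (17x^2 + x + 18)·(x^2 + 17x + 21) = 17x^4 + 14x^3 + x^2 + 5x + 10 ≡ 1 (mod x^3 + 14x^2 + 10x + 13).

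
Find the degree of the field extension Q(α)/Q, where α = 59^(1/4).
[Q(α):Q] = 4

α is a root of x^4 - 59. By Eisenstein's criterion at the prime p = 59 (which divides the constant term 59 but p^2 = 3481 does not, since 59 is squarefree), x^4 - 59 is irreducible over Q. Hence [Q(α):Q] = 4.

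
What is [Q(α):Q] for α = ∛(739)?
[Q(α):Q] = 3

The minimal polynomial of α is x^3 - 739, irreducible over Q since 739 is not a perfect cube (so x^3 - 739 has no rational root). Hence [Q(α):Q] = deg(m_α) = 3.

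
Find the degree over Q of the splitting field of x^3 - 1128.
[K : Q] = 6

The roots of x^3 - 1128 are ∛1128, ω∛1128, ω^2∛1128 where ω = e^(2πi/3) is a primitive cube root of unity, so K = Q(∛1128, ω). Now [Q(∛1128):Q] = 3 (since 1128 is not a perfect cube, x^3 - 1128 is irreducible) and [Q(ω):Q] = 2. Both 2 and 3 divide [K:Q], and [K:Q] ≤ 3·2 = 6, so [K:Q] = 6. (Equivalently: Q(∛1128) ⊂ R but ω ∉ R, so [K : Q(∛1128)] = 2.)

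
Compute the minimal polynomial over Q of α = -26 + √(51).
m_α(x) = x^2 + 52x + 625

From α + 26 = √(51), squaring gives (α + 26)^2 = 51, i.e. α^2 + 52α + 676 = 51, so α^2 + 52α + 625 = 0. The discriminant of x^2 + 52x + 625 is (52)^2 - 4·(625) = 2704 - 2500 = 204, and 4·(51) is not a perfect square in Q since 51 is squarefree and ≠ 1. Hence x^2 + 52x + 625 is irreducible over Q and is the minimal polynomial of α.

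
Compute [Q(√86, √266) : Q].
[Q(√86, √266) : Q] = 4

[Q(√86):Q] = 2 (min poly x^2 - 86, irreducible since 86 is squarefree > 1). For the top step, suppose √266 ∈ Q(√86), say √266 = c + d√86 with c, d ∈ Q. Squaring: 266 = c^2 + 86d^2 + 2cd√86. Since √86 ∉ Q this forces 2cd = 0. If d = 0 then √266 = c ∈ Q, contradicting 266 squarefree > 1. If c = 0 then 266 = 86d^2, so 86·266 = (86d)^2 is a perfect square in Q — but 86·266 = 22876 is not a perfect square (since 86 and 266 are distinct squarefree integers). Contradiction. Hence √266 ∉ Q(√86), so x^2 - 266 stays irreducible over Q(√86) and [Q(√86, √266) : Q(√86)] = 2. By the tower law, [Q(√86, √266) : Q] = 2 · 2 = 4.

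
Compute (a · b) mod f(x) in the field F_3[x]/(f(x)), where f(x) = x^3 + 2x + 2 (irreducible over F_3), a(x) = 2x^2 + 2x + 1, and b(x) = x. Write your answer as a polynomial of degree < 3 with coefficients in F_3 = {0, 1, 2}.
a · b ≡ 2x^2 + 2 (mod f(x))

Multiply in F_3[x]: a(x)·b(x) = (2x^2 + 2x + 1)·(x) = 2x^3 + 2x^2 + x. This has degree ≥ 3, so divide by f(x) over F_3: 2x^3 + 2x^2 + x = (2)·(x^3 + 2x + 2) + (2x^2 + 2). Hence a·b ≡ 2x^2 + 2 (mod f). (F_3[x]/(f) is a field with 3^3 = 27 elements since f is irreducible of degree 3.)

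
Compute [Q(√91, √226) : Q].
[Q(√91, √226) : Q] = 4

[Q(√91):Q] = 2 (min poly x^2 - 91, irreducible since 91 is squarefree > 1). For the top step, suppose √226 ∈ Q(√91), say √226 = c + d√91 with c, d ∈ Q. Squaring: 226 = c^2 + 91d^2 + 2cd√91. Since √91 ∉ Q this forces 2cd = 0. If d = 0 then √226 = c ∈ Q, contradicting 226 squarefree > 1. If c = 0 then 226 = 91d^2, so 91·226 = (91d)^2 is a perfect square in Q — but 91·226 = 20566 is not a perfect square (since 91 and 226 are distinct squarefree integers). Contradiction. Hence √226 ∉ Q(√91), so x^2 - 226 stays irreducible over Q(√91) and [Q(√91, √226) : Q(√91)] = 2. By the tower law, [Q(√91, √226) : Q] = 2 · 2 = 4.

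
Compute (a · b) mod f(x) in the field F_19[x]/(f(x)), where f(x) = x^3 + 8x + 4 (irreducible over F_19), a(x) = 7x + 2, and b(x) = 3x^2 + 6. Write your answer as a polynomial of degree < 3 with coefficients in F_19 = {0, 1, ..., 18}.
a · b ≡ 6x^2 + 7x + 4 (mod f(x))

Multiply in F_19[x]: a(x)·b(x) = (7x + 2)·(3x^2 + 6) = 2x^3 + 6x^2 + 4x + 12. This has degree ≥ 3, so divide by f(x) over F_19: 2x^3 + 6x^2 + 4x + 12 = (2)·(x^3 + 8x + 4) + (6x^2 + 7x + 4). Hence a·b ≡ 6x^2 + 7x + 4 (mod f). (F_19[x]/(f) is a field with 19^3 = 6859 elements since f is irreducible of degree 3.)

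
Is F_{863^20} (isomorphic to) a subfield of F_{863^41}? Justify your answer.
No: F_{863^20} is not a subfield of F_{863^41}

F_{p^m} embeds in F_{p^n} iff m | n. Here 20 ∤ 41 (since 41 = 2·20 + 1 with remainder 1 ≠ 0), so F_{863^20} is not a subfield of F_{863^41}. Equivalently: if it were, the tower law would give 20 = [F_{863^20}:F_863] dividing [F_{863^41}:F_863] = 41, contradiction.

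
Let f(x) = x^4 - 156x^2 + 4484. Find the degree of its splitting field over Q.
[K : Q] = 4

Solving the quadratic in x^2: x^2 = (156 ± √(156^2 - 4·4484))/2 = (156 ± √6400)/2 = (156 ± 80)/2, giving x^2 = 118 or x^2 = 38. So f(x) = (x^2 - 118)(x^2 - 38) and the roots of f are ±√118, ±√38. Hence the splitting field is K = Q(√118, √38). Since 118 and 38 are distinct squarefree integers > 1, their product 4484 is not a perfect square, so √38 ∉ Q(√118). By the tower law [K:Q] = [Q(√118,√38):Q(√118)] · [Q(√118):Q] = 2 · 2 = 4.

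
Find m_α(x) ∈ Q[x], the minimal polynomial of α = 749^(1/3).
m_α(x) = x^3 - 749

α satisfies α^3 = 749, so x^3 - 749 annihilates α. By the rational root test, a rational root p/q (in lowest terms) of x^3 - 749 would satisfy p^3 = 749 q^3, forcing q = 1 and p^3 = 749; but 749 is not a perfect cube, contradiction. A monic cubic over Q with no rational root is irreducible (any nontrivial factorization would include a linear factor). Hence x^3 - 749 is the minimal polynomial of α, and in particular [Q(α):Q] = 3.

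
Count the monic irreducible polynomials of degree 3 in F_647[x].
There are 90279792 monic irreducible polynomials of degree 3 over F_647

Each element of F_{647^3} that lies in no proper subfield is a root of exactly one monic irreducible of degree 3 over F_647, and each such polynomial has 3 distinct roots in F_{647^3}. By Möbius inversion the count is N_647(3) = (1/3) Σ_{d|3} μ(3/d) · 647^d = (1/3)(μ(3)·647^1 + μ(1)·647^3) = 270839376/3 = 90279792.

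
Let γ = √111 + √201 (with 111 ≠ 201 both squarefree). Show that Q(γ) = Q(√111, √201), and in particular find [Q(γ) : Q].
[Q(γ) : Q] = 4 (equivalently, Q(γ) = Q(√111, √201))

Obviously Q(γ) ⊆ Q(√111, √201), and [Q(√111, √201):Q] = 4 (since 111, 201 are distinct squarefree integers > 1 with 22311 not a perfect square). To show equality we compute the minimal polynomial of γ. From γ = √111 + √201: γ^2 = 111 + 2√(22311) + 201 = 312 + 2√(22311), so γ^2 - 312 = 2√(22311); squaring, (γ^2 - 312)^2 = 4·22311, i.e. γ^4 - 624γ^2 + 97344 - 89244 = 0, i.e. γ^4 - 624γ^2 + 8100 = 0. So γ is a root of x^4 - 624x^2 + 8100. This polynomial is irreducible over Q: it has no rational root (each ±√111 ± √201 is irrational), and any factorization into two quadratics over Q would force √(22311) ∈ Q (pairing opposite roots) or √111, √201 ∈ Q (other pairings), all impossible. Hence [Q(γ):Q] = 4 = [Q(√111, √201):Q], so Q(γ) = Q(√111, √201).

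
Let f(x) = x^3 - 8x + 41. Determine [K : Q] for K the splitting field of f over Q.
[K : Q] = 6

By the rational root test, any rational root of the monic integer polynomial f(x) = x^3 - 8x + 41 must be an integer dividing the constant term 41, i.e. one of ±{1, 41}. Evaluating: f(1) = 34, f(-1) = 48, f(41) = 68634, f(-41) = -68552; none is 0, so f has no rational root and is therefore irreducible over Q (a cubic with no linear factor over a field is irreducible). For an irreducible cubic, the Galois group is A_3 or S_3 according as the discriminant disc(f) = -4a^3 - 27b^2 = -4·(-8)^3 - 27·(41)^2 = -43339 is or is not a square in Q. Here disc(f) = -43339 is not a perfect square in Q, so the Galois group of f over Q is not contained in A_3 and must be all of S_3. The splitting field has degree |S_3| = 6 over Q, so [K : Q] = 6.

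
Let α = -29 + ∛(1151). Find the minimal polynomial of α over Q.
m_α(x) = x^3 + 87x^2 + 2523x + 23238

Set β = α + 29 = ∛(1151), so β^3 = 1151. Then (α + 29)^3 - 1151 = 0, i.e. α is a root of g(x) = (x + 29)^3 - 1151 = x^3 + 87x^2 + 2523x + 23238. Since g(x) = h(x + 29) where h(x) = x^3 - 1151, and h is irreducible over Q (because 1151 is not a perfect cube, so h has no rational root, and a monic cubic with no rational root is irreducible), g is also irreducible (irreducibility is preserved under the substitution x → x + 29). Hence m_α(x) = x^3 + 87x^2 + 2523x + 23238.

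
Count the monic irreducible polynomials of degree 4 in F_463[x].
There are 11488463448 monic irreducible polynomials of degree 4 over F_463

Each element of F_{463^4} that lies in no proper subfield is a root of exactly one monic irreducible of degree 4 over F_463, and each such polynomial has 4 distinct roots in F_{463^4}. By Möbius inversion the count is N_463(4) = (1/4) Σ_{d|4} μ(4/d) · 463^d = (1/4)(μ(4)·463^1 + μ(2)·463^2 + μ(1)·463^4) = 45953853792/4 = 11488463448.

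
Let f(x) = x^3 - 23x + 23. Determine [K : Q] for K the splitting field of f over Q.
[K : Q] = 6

By the rational root test, any rational root of the monic integer polynomial f(x) = x^3 - 23x + 23 must be an integer dividing the constant term 23, i.e. one of ±{1, 23}. Evaluating: f(1) = 1, f(-1) = 45, f(23) = 11661, f(-23) = -11615; none is 0, so f has no rational root and is therefore irreducible over Q (a cubic with no linear factor over a field is irreducible). For an irreducible cubic, the Galois group is A_3 or S_3 according as the discriminant disc(f) = -4a^3 - 27b^2 = -4·(-23)^3 - 27·(23)^2 = 34385 is or is not a square in Q. Here disc(f) = 34385 is not a perfect square in Q, so the Galois group of f over Q is not contained in A_3 and must be all of S_3. The splitting field has degree |S_3| = 6 over Q, so [K : Q] = 6.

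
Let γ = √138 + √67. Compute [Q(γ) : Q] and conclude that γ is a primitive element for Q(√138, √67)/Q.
[Q(γ) : Q] = 4 (equivalently, Q(γ) = Q(√138, √67))

Obviously Q(γ) ⊆ Q(√138, √67), and [Q(√138, √67):Q] = 4 (since 138, 67 are distinct squarefree integers > 1 with 9246 not a perfect square). To show equality we compute the minimal polynomial of γ. From γ = √138 + √67: γ^2 = 138 + 2√(9246) + 67 = 205 + 2√(9246), so γ^2 - 205 = 2√(9246); squaring, (γ^2 - 205)^2 = 4·9246, i.e. γ^4 - 410γ^2 + 42025 - 36984 = 0, i.e. γ^4 - 410γ^2 + 5041 = 0. So γ is a root of x^4 - 410x^2 + 5041. This polynomial is irreducible over Q: it has no rational root (each ±√138 ± √67 is irrational), and any factorization into two quadratics over Q would force √(9246) ∈ Q (pairing opposite roots) or √138, √67 ∈ Q (other pairings), all impossible. Hence [Q(γ):Q] = 4 = [Q(√138, √67):Q], so Q(γ) = Q(√138, √67).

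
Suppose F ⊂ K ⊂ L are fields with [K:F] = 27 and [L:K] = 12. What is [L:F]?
[L:F] = 324

The tower law says that for any tower of field extensions F ⊂ K ⊂ L with finite degrees, [L:F] = [L:K] · [K:F]. Here this gives [L:F] = 12 · 27 = 324.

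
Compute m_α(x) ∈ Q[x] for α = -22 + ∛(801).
m_α(x) = x^3 + 66x^2 + 1452x + 9847

Set β = α + 22 = ∛(801), so β^3 = 801. Then (α + 22)^3 - 801 = 0, i.e. α is a root of g(x) = (x + 22)^3 - 801 = x^3 + 66x^2 + 1452x + 9847. Since g(x) = h(x + 22) where h(x) = x^3 - 801, and h is irreducible over Q (because 801 is not a perfect cube, so h has no rational root, and a monic cubic with no rational root is irreducible), g is also irreducible (irreducibility is preserved under the substitution x → x + 22). Hence m_α(x) = x^3 + 66x^2 + 1452x + 9847.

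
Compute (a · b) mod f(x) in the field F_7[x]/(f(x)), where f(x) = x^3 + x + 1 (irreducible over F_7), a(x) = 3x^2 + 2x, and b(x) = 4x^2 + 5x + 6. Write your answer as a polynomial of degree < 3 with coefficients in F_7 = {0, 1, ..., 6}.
a · b ≡ 2x^2 + 5x + 5 (mod f(x))

Multiply in F_7[x]: a(x)·b(x) = (3x^2 + 2x)·(4x^2 + 5x + 6) = 5x^4 + 2x^3 + 5x. This has degree ≥ 3, so divide by f(x) over F_7: 5x^4 + 2x^3 + 5x = (5x + 2)·(x^3 + x + 1) + (2x^2 + 5x + 5). Hence a·b ≡ 2x^2 + 5x + 5 (mod f). (F_7[x]/(f) is a field with 7^3 = 343 elements since f is irreducible of degree 3.)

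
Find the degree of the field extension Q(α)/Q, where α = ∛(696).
[Q(α):Q] = 3

The minimal polynomial of α is x^3 - 696, irreducible over Q since 696 is not a perfect cube (so x^3 - 696 has no rational root). Hence [Q(α):Q] = deg(m_α) = 3.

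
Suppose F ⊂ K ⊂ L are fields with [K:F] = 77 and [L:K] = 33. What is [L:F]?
[L:F] = 2541

The tower law says that for any tower of field extensions F ⊂ K ⊂ L with finite degrees, [L:F] = [L:K] · [K:F]. Here this gives [L:F] = 33 · 77 = 2541.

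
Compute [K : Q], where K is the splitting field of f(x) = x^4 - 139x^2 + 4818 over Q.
[K : Q] = 4

Solving the quadratic in x^2: x^2 = (139 ± √(139^2 - 4·4818))/2 = (139 ± √49)/2 = (139 ± 7)/2, giving x^2 = 66 or x^2 = 73. So f(x) = (x^2 - 66)(x^2 - 73) and the roots of f are ±√66, ±√73. Hence the splitting field is K = Q(√66, √73). Since 66 and 73 are distinct squarefree integers > 1, their product 4818 is not a perfect square, so √73 ∉ Q(√66). By the tower law [K:Q] = [Q(√66,√73):Q(√66)] · [Q(√66):Q] = 2 · 2 = 4.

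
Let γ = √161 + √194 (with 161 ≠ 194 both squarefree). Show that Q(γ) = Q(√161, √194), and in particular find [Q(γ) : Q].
[Q(γ) : Q] = 4 (equivalently, Q(γ) = Q(√161, √194))

Obviously Q(γ) ⊆ Q(√161, √194), and [Q(√161, √194):Q] = 4 (since 161, 194 are distinct squarefree integers > 1 with 31234 not a perfect square). To show equality we compute the minimal polynomial of γ. From γ = √161 + √194: γ^2 = 161 + 2√(31234) + 194 = 355 + 2√(31234), so γ^2 - 355 = 2√(31234); squaring, (γ^2 - 355)^2 = 4·31234, i.e. γ^4 - 710γ^2 + 126025 - 124936 = 0, i.e. γ^4 - 710γ^2 + 1089 = 0. So γ is a root of x^4 - 710x^2 + 1089. This polynomial is irreducible over Q: it has no rational root (each ±√161 ± √194 is irrational), and any factorization into two quadratics over Q would force √(31234) ∈ Q (pairing opposite roots) or √161, √194 ∈ Q (other pairings), all impossible. Hence [Q(γ):Q] = 4 = [Q(√161, √194):Q], so Q(γ) = Q(√161, √194).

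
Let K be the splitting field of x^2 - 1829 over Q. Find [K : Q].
[K : Q] = 2

f(x) = x^2 - 1829 factors as (x - √1829)(x + √1829). The splitting field is K = Q(√1829). Since 1829 is squarefree and > 1, it is not a perfect square, so x^2 - 1829 is irreducible over Q and [Q(√1829) : Q] = 2. Hence [K : Q] = 2.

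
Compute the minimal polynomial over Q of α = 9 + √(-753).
m_α(x) = x^2 - 18x + 834

From α - 9 = √(-753), squaring gives (α - 9)^2 = -753, i.e. α^2 - 18α + 81 = -753, so α^2 - 18α + 834 = 0. The discriminant of x^2 - 18x + 834 is (-18)^2 - 4·(834) = 324 - 3336 = -3012, and 4·(-753) is not a perfect square in Q since -753 is squarefree and ≠ 1. Hence x^2 - 18x + 834 is irreducible over Q and is the minimal polynomial of α.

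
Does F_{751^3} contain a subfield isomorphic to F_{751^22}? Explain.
No: F_{751^22} is not a subfield of F_{751^3}

F_{p^m} embeds in F_{p^n} iff m | n. Here 22 ∤ 3 (since 3 = 0·22 + 3 with remainder 3 ≠ 0), so F_{751^22} is not a subfield of F_{751^3}. Equivalently: if it were, the tower law would give 22 = [F_{751^22}:F_751] dividing [F_{751^3}:F_751] = 3, contradiction.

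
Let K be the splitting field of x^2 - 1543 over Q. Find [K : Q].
[K : Q] = 2

f(x) = x^2 - 1543 factors as (x - √1543)(x + √1543). The splitting field is K = Q(√1543). Since 1543 is squarefree and > 1, it is not a perfect square, so x^2 - 1543 is irreducible over Q and [Q(√1543) : Q] = 2. Hence [K : Q] = 2.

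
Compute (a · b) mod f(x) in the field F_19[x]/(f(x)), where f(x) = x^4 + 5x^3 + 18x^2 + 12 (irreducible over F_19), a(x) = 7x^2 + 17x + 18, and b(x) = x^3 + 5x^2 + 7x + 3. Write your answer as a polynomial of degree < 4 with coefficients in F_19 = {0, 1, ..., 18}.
a · b ≡ 17x^3 + 17x + 2 (mod f(x))

Multiply in F_19[x]: a(x)·b(x) = (7x^2 + 17x + 18)·(x^3 + 5x^2 + 7x + 3) = 7x^5 + 14x^4 + 2x^2 + 6x + 16. This has degree ≥ 4, so divide by f(x) over F_19: 7x^5 + 14x^4 + 2x^2 + 6x + 16 = (7x + 17)·(x^4 + 5x^3 + 18x^2 + 12) + (17x^3 + 17x + 2). Hence a·b ≡ 17x^3 + 17x + 2 (mod f). (F_19[x]/(f) is a field with 19^4 = 130321 elements since f is irreducible of degree 4.)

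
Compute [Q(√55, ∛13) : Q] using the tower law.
[Q(√55, ∛13) : Q] = 6

Let L = Q(√55, ∛13). Since Q(√55) ⊂ L and [Q(√55):Q] = 2, the tower law gives 2 | [L:Q]. Likewise Q(∛13) ⊂ L with [Q(∛13):Q] = 3 (because 13 is not a perfect cube), so 3 | [L:Q]. As gcd(2,3) = 1, [L:Q] is divisible by 6. Conversely L is generated over Q by √55 and ∛13, so [L:Q] ≤ 2·3 = 6. Therefore [Q(√55, ∛13) : Q] = 6.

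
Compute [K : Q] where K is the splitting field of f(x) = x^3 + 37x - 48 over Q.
[K : Q] = 6

By the rational root test, any rational root of the monic integer polynomial f(x) = x^3 + 37x - 48 must be an integer dividing the constant term -48, i.e. one of ±{1, 2, 3, 4, 6, 8, 12, 16, 24, 48}. Evaluating: f(1) = -10, f(-1) = -86, f(2) = 34, f(-2) = -130, f(3) = 90, f(-3) = -186, f(4) = 164, f(-4) = -260, f(6) = 390, f(-6) = -486, f(8) = 760, f(-8) = -856, f(12) = 2124, f(-12) = -2220, f(16) = 4640, f(-16) = -4736, f(24) = 14664, f(-24) = -14760, f(48) = 112320, f(-48) = -112416; none is 0, so f has no rational root and is therefore irreducible over Q (a cubic with no linear factor over a field is irreducible). For an irreducible cubic, the Galois group is A_3 or S_3 according as the discriminant disc(f) = -4a^3 - 27b^2 = -4·(37)^3 - 27·(-48)^2 = -264820 is or is not a square in Q. Here disc(f) = -264820 is not a perfect square in Q, so the Galois group of f over Q is not contained in A_3 and must be all of S_3. The splitting field has degree |S_3| = 6 over Q, so [K : Q] = 6.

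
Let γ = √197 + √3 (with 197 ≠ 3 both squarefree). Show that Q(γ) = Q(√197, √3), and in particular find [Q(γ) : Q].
[Q(γ) : Q] = 4 (equivalently, Q(γ) = Q(√197, √3))

Obviously Q(γ) ⊆ Q(√197, √3), and [Q(√197, √3):Q] = 4 (since 197, 3 are distinct squarefree integers > 1 with 591 not a perfect square). To show equality we compute the minimal polynomial of γ. From γ = √197 + √3: γ^2 = 197 + 2√(591) + 3 = 200 + 2√(591), so γ^2 - 200 = 2√(591); squaring, (γ^2 - 200)^2 = 4·591, i.e. γ^4 - 400γ^2 + 40000 - 2364 = 0, i.e. γ^4 - 400γ^2 + 37636 = 0. So γ is a root of x^4 - 400x^2 + 37636. This polynomial is irreducible over Q: it has no rational root (each ±√197 ± √3 is irrational), and any factorization into two quadratics over Q would force √(591) ∈ Q (pairing opposite roots) or √197, √3 ∈ Q (other pairings), all impossible. Hence [Q(γ):Q] = 4 = [Q(√197, √3):Q], so Q(γ) = Q(√197, √3).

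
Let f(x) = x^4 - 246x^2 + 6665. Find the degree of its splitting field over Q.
[K : Q] = 4

Solving the quadratic in x^2: x^2 = (246 ± √(246^2 - 4·6665))/2 = (246 ± √33856)/2 = (246 ± 184)/2, giving x^2 = 31 or x^2 = 215. So f(x) = (x^2 - 31)(x^2 - 215) and the roots of f are ±√31, ±√215. Hence the splitting field is K = Q(√31, √215). Since 31 and 215 are distinct squarefree integers > 1, their product 6665 is not a perfect square, so √215 ∉ Q(√31). By the tower law [K:Q] = [Q(√31,√215):Q(√31)] · [Q(√31):Q] = 2 · 2 = 4.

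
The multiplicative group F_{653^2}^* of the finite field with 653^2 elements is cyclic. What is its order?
|F_{653^2}^*| = 426408

F_{653^2} has 653^2 = 426409 elements; its multiplicative group consists of all nonzero elements, so |F_{653^2}^*| = 426409 - 1 = 426408. (It is cyclic since any finite subgroup of the multiplicative group of a field is cyclic.)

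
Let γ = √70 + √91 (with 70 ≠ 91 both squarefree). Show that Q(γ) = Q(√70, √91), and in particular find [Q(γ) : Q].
[Q(γ) : Q] = 4 (equivalently, Q(γ) = Q(√70, √91))

Obviously Q(γ) ⊆ Q(√70, √91), and [Q(√70, √91):Q] = 4 (since 70, 91 are distinct squarefree integers > 1 with 6370 not a perfect square). To show equality we compute the minimal polynomial of γ. From γ = √70 + √91: γ^2 = 70 + 2√(6370) + 91 = 161 + 2√(6370), so γ^2 - 161 = 2√(6370); squaring, (γ^2 - 161)^2 = 4·6370, i.e. γ^4 - 322γ^2 + 25921 - 25480 = 0, i.e. γ^4 - 322γ^2 + 441 = 0. So γ is a root of x^4 - 322x^2 + 441. This polynomial is irreducible over Q: it has no rational root (each ±√70 ± √91 is irrational), and any factorization into two quadratics over Q would force √(6370) ∈ Q (pairing opposite roots) or √70, √91 ∈ Q (other pairings), all impossible. Hence [Q(γ):Q] = 4 = [Q(√70, √91):Q], so Q(γ) = Q(√70, √91).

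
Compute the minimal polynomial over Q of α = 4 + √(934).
m_α(x) = x^2 - 8x - 918

From α - 4 = √(934), squaring gives (α - 4)^2 = 934, i.e. α^2 - 8α + 16 = 934, so α^2 - 8α - 918 = 0. The discriminant of x^2 - 8x - 918 is (-8)^2 - 4·(-918) = 64 + 3672 = 3736, and 4·(934) is not a perfect square in Q since 934 is squarefree and ≠ 1. Hence x^2 - 8x - 918 is irreducible over Q and is the minimal polynomial of α.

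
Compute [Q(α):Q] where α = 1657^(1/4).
[Q(α):Q] = 4

α is a root of x^4 - 1657. By Eisenstein's criterion at the prime p = 1657 (which divides the constant term 1657 but p^2 = 2745649 does not, since 1657 is squarefree), x^4 - 1657 is irreducible over Q. Hence [Q(α):Q] = 4.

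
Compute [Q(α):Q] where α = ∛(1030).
[Q(α):Q] = 3

The minimal polynomial of α is x^3 - 1030, irreducible over Q since 1030 is not a perfect cube (so x^3 - 1030 has no rational root). Hence [Q(α):Q] = deg(m_α) = 3.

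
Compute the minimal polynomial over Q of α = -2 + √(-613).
m_α(x) = x^2 + 4x + 617

From α + 2 = √(-613), squaring gives (α + 2)^2 = -613, i.e. α^2 + 4α + 4 = -613, so α^2 + 4α + 617 = 0. The discriminant of x^2 + 4x + 617 is (4)^2 - 4·(617) = 16 - 2468 = -2452, and 4·(-613) is not a perfect square in Q since -613 is squarefree and ≠ 1. Hence x^2 + 4x + 617 is irreducible over Q and is the minimal polynomial of α.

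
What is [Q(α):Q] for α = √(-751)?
[Q(α):Q] = 2

[Q(α):Q] equals the degree of the minimal polynomial of α. Here α^2 = -751 and x^2 + 751 is irreducible (d = -751 is squarefree, ≠ 1, hence not a square), so deg(m_α) = 2. Thus [Q(α):Q] = 2.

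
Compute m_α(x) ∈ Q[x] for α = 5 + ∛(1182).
m_α(x) = x^3 - 15x^2 + 75x - 1307

Set β = α - 5 = ∛(1182), so β^3 = 1182. Then (α - 5)^3 - 1182 = 0, i.e. α is a root of g(x) = (x - 5)^3 - 1182 = x^3 - 15x^2 + 75x - 1307. Since g(x) = h(x - 5) where h(x) = x^3 - 1182, and h is irreducible over Q (because 1182 is not a perfect cube, so h has no rational root, and a monic cubic with no rational root is irreducible), g is also irreducible (irreducibility is preserved under the substitution x → x - 5). Hence m_α(x) = x^3 - 15x^2 + 75x - 1307.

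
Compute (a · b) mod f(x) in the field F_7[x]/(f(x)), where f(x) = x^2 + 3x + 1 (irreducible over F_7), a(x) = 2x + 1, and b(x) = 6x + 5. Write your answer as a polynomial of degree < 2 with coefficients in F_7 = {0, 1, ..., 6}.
a · b ≡ x (mod f(x))

Multiply in F_7[x]: a(x)·b(x) = (2x + 1)·(6x + 5) = 5x^2 + 2x + 5. This has degree ≥ 2, so divide by f(x) over F_7: 5x^2 + 2x + 5 = (5)·(x^2 + 3x + 1) + (x). Hence a·b ≡ x (mod f). (F_7[x]/(f) is a field with 7^2 = 49 elements since f is irreducible of degree 2.)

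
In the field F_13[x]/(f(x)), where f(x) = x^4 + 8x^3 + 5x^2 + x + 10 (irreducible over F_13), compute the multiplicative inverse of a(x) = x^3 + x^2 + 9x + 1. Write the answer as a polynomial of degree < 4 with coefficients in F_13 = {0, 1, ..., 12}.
a(x)^(-1) ≡ 4x^3 + 2x^2 + 12x + 2 (mod f(x))

Since f is irreducible over F_13, F_13[x]/(f) is a field and a(x) ≠ 0 has an inverse. Apply the extended Euclidean algorithm to f(x) and a(x) in F_13[x]: f(x) = (x + 7)·a(x) + (2x^2 + 2x + 3);  a(x) = (7x)·(2x^2 + 2x + 3) + (x + 1);  (2x^2 + 2x + 3) = (2x)·(x + 1) + (3). The last nonzero remainder is the constant 3 = gcd(f, a) in F_13. Back-substituting through the division chain expresses 3 = s(x)·a(x) + t(x)·f(x) with s(x) ≡ 12x^3 + 6x^2 + 10x + 6 (mod f), so (12x^3 + 6x^2 + 10x + 6)·a(x) ≡ 3 (mod f). Multiplying by 3^(-1) ≡ 9 in F_13 gives a(x)^(-1) ≡ 9·(12x^3 + 6x^2 + 10x + 6) ≡ 4x^3 + 2x^2 + 12x + 2 (mod f). Check: (x^3 + x^2 + 9x + 1)·(4x^3 + 2x^2 + 12x + 2) = 4x^6 + 6x^5 + 11x^4 + 10x^3 + 8x^2 + 4x + 2 ≡ 1 (mod x^4 + 8x^3 + 5x^2 + x + 10).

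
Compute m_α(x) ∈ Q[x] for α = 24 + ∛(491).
m_α(x) = x^3 - 72x^2 + 1728x - 14315

Set β = α - 24 = ∛(491), so β^3 = 491. Then (α - 24)^3 - 491 = 0, i.e. α is a root of g(x) = (x - 24)^3 - 491 = x^3 - 72x^2 + 1728x - 14315. Since g(x) = h(x - 24) where h(x) = x^3 - 491, and h is irreducible over Q (because 491 is not a perfect cube, so h has no rational root, and a monic cubic with no rational root is irreducible), g is also irreducible (irreducibility is preserved under the substitution x → x - 24). Hence m_α(x) = x^3 - 72x^2 + 1728x - 14315.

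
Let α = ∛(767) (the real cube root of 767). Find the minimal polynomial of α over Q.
m_α(x) = x^3 - 767

α satisfies α^3 = 767, so x^3 - 767 annihilates α. By the rational root test, a rational root p/q (in lowest terms) of x^3 - 767 would satisfy p^3 = 767 q^3, forcing q = 1 and p^3 = 767; but 767 is not a perfect cube, contradiction. A monic cubic over Q with no rational root is irreducible (any nontrivial factorization would include a linear factor). Hence x^3 - 767 is the minimal polynomial of α, and in particular [Q(α):Q] = 3.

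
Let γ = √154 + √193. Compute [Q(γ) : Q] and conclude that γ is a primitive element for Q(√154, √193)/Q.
[Q(γ) : Q] = 4 (equivalently, Q(γ) = Q(√154, √193))

Obviously Q(γ) ⊆ Q(√154, √193), and [Q(√154, √193):Q] = 4 (since 154, 193 are distinct squarefree integers > 1 with 29722 not a perfect square). To show equality we compute the minimal polynomial of γ. From γ = √154 + √193: γ^2 = 154 + 2√(29722) + 193 = 347 + 2√(29722), so γ^2 - 347 = 2√(29722); squaring, (γ^2 - 347)^2 = 4·29722, i.e. γ^4 - 694γ^2 + 120409 - 118888 = 0, i.e. γ^4 - 694γ^2 + 1521 = 0. So γ is a root of x^4 - 694x^2 + 1521. This polynomial is irreducible over Q: it has no rational root (each ±√154 ± √193 is irrational), and any factorization into two quadratics over Q would force √(29722) ∈ Q (pairing opposite roots) or √154, √193 ∈ Q (other pairings), all impossible. Hence [Q(γ):Q] = 4 = [Q(√154, √193):Q], so Q(γ) = Q(√154, √193).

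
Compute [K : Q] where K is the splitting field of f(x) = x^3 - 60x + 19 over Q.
[K : Q] = 6

By the rational root test, any rational root of the monic integer polynomial f(x) = x^3 - 60x + 19 must be an integer dividing the constant term 19, i.e. one of ±{1, 19}. Evaluating: f(1) = -40, f(-1) = 78, f(19) = 5738, f(-19) = -5700; none is 0, so f has no rational root and is therefore irreducible over Q (a cubic with no linear factor over a field is irreducible). For an irreducible cubic, the Galois group is A_3 or S_3 according as the discriminant disc(f) = -4a^3 - 27b^2 = -4·(-60)^3 - 27·(19)^2 = 854253 is or is not a square in Q. Here disc(f) = 854253 is not a perfect square in Q, so the Galois group of f over Q is not contained in A_3 and must be all of S_3. The splitting field has degree |S_3| = 6 over Q, so [K : Q] = 6.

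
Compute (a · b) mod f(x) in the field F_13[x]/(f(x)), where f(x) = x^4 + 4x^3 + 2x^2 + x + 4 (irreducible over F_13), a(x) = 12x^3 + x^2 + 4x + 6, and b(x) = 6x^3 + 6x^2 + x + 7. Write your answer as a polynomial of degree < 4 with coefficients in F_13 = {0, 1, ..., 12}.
a · b ≡ 11x^3 + x^2 + 6x + 2 (mod f(x))

Multiply in F_13[x]: a(x)·b(x) = (12x^3 + x^2 + 4x + 6)·(6x^3 + 6x^2 + x + 7) = 7x^6 + 3x^4 + 2x^3 + 8x^2 + 8x + 3. This has degree ≥ 4, so divide by f(x) over F_13: 7x^6 + 3x^4 + 2x^3 + 8x^2 + 8x + 3 = (7x^2 + 11x + 10)·(x^4 + 4x^3 + 2x^2 + x + 4) + (11x^3 + x^2 + 6x + 2). Hence a·b ≡ 11x^3 + x^2 + 6x + 2 (mod f). (F_13[x]/(f) is a field with 13^4 = 28561 elements since f is irreducible of degree 4.)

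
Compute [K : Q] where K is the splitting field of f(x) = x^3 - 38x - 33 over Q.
[K : Q] = 6

By the rational root test, any rational root of the monic integer polynomial f(x) = x^3 - 38x - 33 must be an integer dividing the constant term -33, i.e. one of ±{1, 3, 11, 33}. Evaluating: f(1) = -70, f(-1) = 4, f(3) = -120, f(-3) = 54, f(11) = 880, f(-11) = -946, f(33) = 34650, f(-33) = -34716; none is 0, so f has no rational root and is therefore irreducible over Q (a cubic with no linear factor over a field is irreducible). For an irreducible cubic, the Galois group is A_3 or S_3 according as the discriminant disc(f) = -4a^3 - 27b^2 = -4·(-38)^3 - 27·(-33)^2 = 190085 is or is not a square in Q. Here disc(f) = 190085 is not a perfect square in Q, so the Galois group of f over Q is not contained in A_3 and must be all of S_3. The splitting field has degree |S_3| = 6 over Q, so [K : Q] = 6.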